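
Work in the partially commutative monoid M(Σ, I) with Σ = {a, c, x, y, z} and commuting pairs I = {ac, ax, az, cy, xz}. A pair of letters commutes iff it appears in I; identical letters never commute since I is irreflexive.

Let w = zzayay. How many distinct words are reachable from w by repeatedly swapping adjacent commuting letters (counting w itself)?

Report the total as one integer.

3

#0=z has no predecessor
#1=z depends on [0:z]
#2=a has no predecessor
#3=y depends on [1:z, 2:a]
#4=a depends on [3:y]
#5=y depends on [4:a]
sources: [0:z, 2:a]
N(rest) = Σ N(rest − s) over sources s of rest; N(one piece) = 1:
  size 1 → [5]=1
  size 2 → [4,5]=1
  size 3 → [3,4,5]=1
  size 4 → [1,3,4,5]=1  [2,3,4,5]=1
  first=0(z) contributes 2
  first=2(a) contributes 1
|[w]| = 3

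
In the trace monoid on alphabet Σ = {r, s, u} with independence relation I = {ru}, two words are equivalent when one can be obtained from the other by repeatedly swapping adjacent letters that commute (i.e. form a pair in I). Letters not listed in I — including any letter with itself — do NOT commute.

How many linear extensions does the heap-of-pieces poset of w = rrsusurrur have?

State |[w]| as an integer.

drop 0:r onto floor
drop 1:r onto {0:r}
drop 2:s onto {1:r}
drop 3:u onto {2:s}
drop 4:s onto {3:u}
drop 5:u onto {4:s}
drop 6:r onto {4:s}
drop 7:r onto {6:r}
drop 8:u onto {5:u}
drop 9:r onto {7:r}
ground layer = {0:r}
drop-orders for the pieces not yet dropped (sum over which currently-grounded one goes next):
  1 to go: {8} 1  {9} 1
  2 to go: {5,8} 1  {7,9} 1  {8,9} 2
  3 to go: {5,8,9} 3  {6,7,9} 1  {7,8,9} 3
  4 to go: {5,7,8,9} 6  {6,7,8,9} 4
  5 to go: {5,6,7,8,9} 10
  6 to go: {4,5,6,7,8,9} 10
  7 to go: {3,4,5,6,7,8,9} 10
  8 to go: {2,3,4,5,6,7,8,9} 10
  if 0:r drops first: 10 orders

10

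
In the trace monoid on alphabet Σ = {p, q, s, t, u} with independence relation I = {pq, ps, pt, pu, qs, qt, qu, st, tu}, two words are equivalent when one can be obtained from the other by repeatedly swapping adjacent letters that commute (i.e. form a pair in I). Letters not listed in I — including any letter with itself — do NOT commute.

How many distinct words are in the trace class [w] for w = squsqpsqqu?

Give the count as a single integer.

drop 0:s onto floor
drop 1:q onto floor
drop 2:u onto {0:s}
drop 3:s onto {2:u}
drop 4:q onto {1:q}
drop 5:p onto floor
drop 6:s onto {3:s}
drop 7:q onto {4:q}
drop 8:q onto {7:q}
drop 9:u onto {6:s}
ground layer = {0:s, 1:q, 5:p}
drop-orders for the pieces not yet dropped (sum over which currently-grounded one goes next):
  1 to go: {5} 1  {8} 1  {9} 1
  2 to go: {5,8} 2  {5,9} 2  {6,9} 1  {7,8} 1  {8,9} 2
  3 to go: {3,6,9} 1  {4,7,8} 1  {5,6,9} 3  {5,7,8} 3  {5,8,9} 6  {6,8,9} 3  {7,8,9} 3
  4 to go: {1,4,7,8} 1  {2,3,6,9} 1  {3,5,6,9} 4  {3,6,8,9} 4  {4,5,7,8} 4  {4,7,8,9} 4  {5,6,8,9} 12  {5,7,8,9} 12  {6,7,8,9} 6
  5 to go: {0,2,3,6,9} 1  {1,4,5,7,8} 5  {1,4,7,8,9} 5  {2,3,5,6,9} 5  {2,3,6,8,9} 5  {3,5,6,8,9} 20  {3,6,7,8,9} 10  {4,5,7,8,9} 20  {4,6,7,8,9} 10  {5,6,7,8,9} 30
  6 to go: {0,2,3,5,6,9} 6  {0,2,3,6,8,9} 6  {1,4,5,7,8,9} 30  {1,4,6,7,8,9} 15  {2,3,5,6,8,9} 30  {2,3,6,7,8,9} 15  {3,4,6,7,8,9} 20  {3,5,6,7,8,9} 60  {4,5,6,7,8,9} 60
  7 to go: {0,2,3,5,6,8,9} 42  {0,2,3,6,7,8,9} 21  {1,3,4,6,7,8,9} 35  {1,4,5,6,7,8,9} 105  {2,3,4,6,7,8,9} 35  {2,3,5,6,7,8,9} 105  {3,4,5,6,7,8,9} 140
  8 to go: {0,2,3,4,6,7,8,9} 56  {0,2,3,5,6,7,8,9} 168  {1,2,3,4,6,7,8,9} 70  {1,3,4,5,6,7,8,9} 280  {2,3,4,5,6,7,8,9} 280
  if 0:s drops first: 630 orders
  if 1:q drops first: 504 orders
  if 5:p drops first: 126 orders
heap linearizations: 1260

1260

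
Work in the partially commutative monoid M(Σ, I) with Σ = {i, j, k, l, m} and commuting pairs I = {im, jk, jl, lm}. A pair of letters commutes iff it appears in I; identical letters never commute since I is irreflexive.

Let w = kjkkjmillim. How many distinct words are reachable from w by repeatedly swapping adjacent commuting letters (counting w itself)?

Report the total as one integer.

150

piece 0:k — minimal
piece 1:j — minimal
piece 2:k rests on {0:k}
piece 3:k rests on {2:k}
piece 4:j rests on {1:j}
piece 5:m rests on {3:k, 4:j}
piece 6:i rests on {3:k, 4:j}
piece 7:l rests on {6:i}
piece 8:l rests on {7:l}
piece 9:i rests on {8:l}
piece 10:m rests on {5:m}
minimal pieces: {0:k, 1:j}
ways to finish when only these pieces remain (= sum over removing one remaining piece with nothing left below it):
  1 left: {9}→1  {10}→1
  2 left: {5,10}→1  {8,9}→1  {9,10}→2
  3 left: {5,9,10}→3  {7,8,9}→1  {8,9,10}→3
  4 left: {5,8,9,10}→6  {6,7,8,9}→1  {7,8,9,10}→4
  5 left: {5,7,8,9,10}→10  {6,7,8,9,10}→5
  6 left: {5,6,7,8,9,10}→15
  7 left: {3,5,6,7,8,9,10}→15  {4,5,6,7,8,9,10}→15
  8 left: {1,4,5,6,7,8,9,10}→15  {2,3,5,6,7,8,9,10}→15  {3,4,5,6,7,8,9,10}→30
  9 left: {0,2,3,5,6,7,8,9,10}→15  {1,3,4,5,6,7,8,9,10}→45  {2,3,4,5,6,7,8,9,10}→45
  placing 0:k first → 90 extensions
  placing 1:j first → 60 extensions
total linear extensions = 150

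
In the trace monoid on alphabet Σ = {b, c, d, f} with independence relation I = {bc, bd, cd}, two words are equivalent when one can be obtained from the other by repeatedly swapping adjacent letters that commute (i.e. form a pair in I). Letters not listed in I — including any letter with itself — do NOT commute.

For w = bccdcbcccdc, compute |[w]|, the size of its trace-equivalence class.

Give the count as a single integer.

1980

drop 0:b onto floor
drop 1:c onto floor
drop 2:c onto {1:c}
drop 3:d onto floor
drop 4:c onto {2:c}
drop 5:b onto {0:b}
drop 6:c onto {4:c}
drop 7:c onto {6:c}
drop 8:c onto {7:c}
drop 9:d onto {3:d}
drop 10:c onto {8:c}
ground layer = {0:b, 1:c, 3:d}
drop-orders for the pieces not yet dropped (sum over which currently-grounded one goes next):
  1 to go: {5} 1  {9} 1  {10} 1
  2 to go: {0,5} 1  {3,9} 1  {5,9} 2  {5,10} 2  {8,10} 1  {9,10} 2
  3 to go: {0,5,9} 3  {0,5,10} 3  {3,5,9} 3  {3,9,10} 3  {5,8,10} 3  {5,9,10} 6  {7,8,10} 1  {8,9,10} 3
  4 to go: {0,3,5,9} 6  {0,5,8,10} 6  {0,5,9,10} 12  {3,5,9,10} 12  {3,8,9,10} 6  {5,7,8,10} 4  {5,8,9,10} 12  {6,7,8,10} 1  {7,8,9,10} 4
  5 to go: {0,3,5,9,10} 30  {0,5,7,8,10} 10  {0,5,8,9,10} 30  {3,5,8,9,10} 30  {3,7,8,9,10} 10  {4,6,7,8,10} 1  {5,6,7,8,10} 5  {5,7,8,9,10} 20  {6,7,8,9,10} 5
  6 to go: {0,3,5,8,9,10} 90  {0,5,6,7,8,10} 15  {0,5,7,8,9,10} 60  {2,4,6,7,8,10} 1  {3,5,7,8,9,10} 60  {3,6,7,8,9,10} 15  {4,5,6,7,8,10} 6  {4,6,7,8,9,10} 6  {5,6,7,8,9,10} 30
  7 to go: {0,3,5,7,8,9,10} 210  {0,4,5,6,7,8,10} 21  {0,5,6,7,8,9,10} 105  {1,2,4,6,7,8,10} 1  {2,4,5,6,7,8,10} 7  {2,4,6,7,8,9,10} 7  {3,4,6,7,8,9,10} 21  {3,5,6,7,8,9,10} 105  {4,5,6,7,8,9,10} 42
  8 to go: {0,2,4,5,6,7,8,10} 28  {0,3,5,6,7,8,9,10} 420  {0,4,5,6,7,8,9,10} 168  {1,2,4,5,6,7,8,10} 8  {1,2,4,6,7,8,9,10} 8  {2,3,4,6,7,8,9,10} 28  {2,4,5,6,7,8,9,10} 56  {3,4,5,6,7,8,9,10} 168
  9 to go: {0,1,2,4,5,6,7,8,10} 36  {0,2,4,5,6,7,8,9,10} 252  {0,3,4,5,6,7,8,9,10} 756  {1,2,3,4,6,7,8,9,10} 36  {1,2,4,5,6,7,8,9,10} 72  {2,3,4,5,6,7,8,9,10} 252
  if 0:b drops first: 360 orders
  if 1:c drops first: 1260 orders
  if 3:d drops first: 360 orders
heap linearizations: 1980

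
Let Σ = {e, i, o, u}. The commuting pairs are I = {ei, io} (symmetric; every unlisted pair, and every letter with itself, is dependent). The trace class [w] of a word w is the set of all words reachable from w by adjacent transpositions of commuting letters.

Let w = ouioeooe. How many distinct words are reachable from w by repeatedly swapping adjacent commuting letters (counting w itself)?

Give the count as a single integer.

6

piece 0:o — minimal
piece 1:u rests on {0:o}
piece 2:i rests on {1:u}
piece 3:o rests on {1:u}
piece 4:e rests on {3:o}
piece 5:o rests on {4:e}
piece 6:o rests on {5:o}
piece 7:e rests on {6:o}
minimal pieces: {0:o}
ways to finish when only these pieces remain (= sum over removing one remaining piece with nothing left below it):
  1 left: {2}→1  {7}→1
  2 left: {2,7}→2  {6,7}→1
  3 left: {2,6,7}→3  {5,6,7}→1
  4 left: {2,5,6,7}→4  {4,5,6,7}→1
  5 left: {2,4,5,6,7}→5  {3,4,5,6,7}→1
  6 left: {2,3,4,5,6,7}→6
  placing 0:o first → 6 extensions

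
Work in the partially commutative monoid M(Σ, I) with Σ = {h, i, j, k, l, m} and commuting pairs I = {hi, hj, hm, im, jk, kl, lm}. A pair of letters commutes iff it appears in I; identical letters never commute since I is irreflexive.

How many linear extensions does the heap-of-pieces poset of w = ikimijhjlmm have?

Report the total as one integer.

0(i) covers ∅
1(k) covers 0:i
2(i) covers 1:k
3(m) covers 1:k
4(i) covers 2:i
5(j) covers 3:m, 4:i
6(h) covers 1:k
7(j) covers 5:j
8(l) covers 6:h, 7:j
9(m) covers 7:j
10(m) covers 9:m
floor of heap: 0:i
completions by unplaced set U, small U first (add the entries for U minus each lowest piece of U):
  |U|=1: {8}:1  {10}:1
  |U|=2: {6,8}:1  {8,10}:2  {9,10}:1
  |U|=3: {6,8,10}:3  {8,9,10}:3
  |U|=4: {6,8,9,10}:6  {7,8,9,10}:3
  |U|=5: {5,7,8,9,10}:3  {6,7,8,9,10}:9
  |U|=6: {3,5,7,8,9,10}:3  {4,5,7,8,9,10}:3  {5,6,7,8,9,10}:12
  |U|=7: {2,4,5,7,8,9,10}:3  {3,4,5,7,8,9,10}:6  {3,5,6,7,8,9,10}:15  {4,5,6,7,8,9,10}:15
  |U|=8: {2,3,4,5,7,8,9,10}:9  {2,4,5,6,7,8,9,10}:18  {3,4,5,6,7,8,9,10}:36
  |U|=9: {2,3,4,5,6,7,8,9,10}:63
  start at 0(i): 63

63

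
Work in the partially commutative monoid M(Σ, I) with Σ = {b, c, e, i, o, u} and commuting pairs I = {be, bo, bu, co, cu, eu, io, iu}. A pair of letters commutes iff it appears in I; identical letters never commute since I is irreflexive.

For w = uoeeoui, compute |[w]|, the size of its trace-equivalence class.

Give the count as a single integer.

piece 0:u — minimal
piece 1:o rests on {0:u}
piece 2:e rests on {1:o}
piece 3:e rests on {2:e}
piece 4:o rests on {3:e}
piece 5:u rests on {4:o}
piece 6:i rests on {3:e}
minimal pieces: {0:u}
ways to finish when only these pieces remain (= sum over removing one remaining piece with nothing left below it):
  1 left: {5}→1  {6}→1
  2 left: {4,5}→1  {5,6}→2
  3 left: {4,5,6}→3
  4 left: {3,4,5,6}→3
  5 left: {2,3,4,5,6}→3
  placing 0:u first → 3 extensions

3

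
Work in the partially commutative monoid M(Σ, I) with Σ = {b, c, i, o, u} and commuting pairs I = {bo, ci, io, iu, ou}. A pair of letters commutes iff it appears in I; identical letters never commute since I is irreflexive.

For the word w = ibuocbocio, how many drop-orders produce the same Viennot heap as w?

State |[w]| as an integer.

28

#0=i has no predecessor
#1=b depends on [0:i]
#2=u depends on [1:b]
#3=o has no predecessor
#4=c depends on [2:u, 3:o]
#5=b depends on [4:c]
#6=o depends on [4:c]
#7=c depends on [5:b, 6:o]
#8=i depends on [5:b]
#9=o depends on [7:c]
sources: [0:i, 3:o]
N(rest) = Σ N(rest − s) over sources s of rest; N(one piece) = 1:
  size 1 → [8]=1  [9]=1
  size 2 → [7,9]=1  [8,9]=2
  size 3 → [6,7,9]=1  [7,8,9]=3
  size 4 → [5,7,8,9]=3  [6,7,8,9]=4
  size 5 → [5,6,7,8,9]=7
  size 6 → [4,5,6,7,8,9]=7
  size 7 → [2,4,5,6,7,8,9]=7  [3,4,5,6,7,8,9]=7
  size 8 → [1,2,4,5,6,7,8,9]=7  [2,3,4,5,6,7,8,9]=14
  first=0(i) contributes 21
  first=3(o) contributes 7
|[w]| = 28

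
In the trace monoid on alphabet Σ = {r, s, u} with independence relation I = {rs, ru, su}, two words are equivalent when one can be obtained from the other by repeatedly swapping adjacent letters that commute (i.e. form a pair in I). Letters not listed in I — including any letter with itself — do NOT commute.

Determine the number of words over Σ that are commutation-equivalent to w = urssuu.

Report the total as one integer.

drop 0:u onto floor
drop 1:r onto floor
drop 2:s onto floor
drop 3:s onto {2:s}
drop 4:u onto {0:u}
drop 5:u onto {4:u}
ground layer = {0:u, 1:r, 2:s}
drop-orders for the pieces not yet dropped (sum over which currently-grounded one goes next):
  1 to go: {1} 1  {3} 1  {5} 1
  2 to go: {1,3} 2  {1,5} 2  {2,3} 1  {3,5} 2  {4,5} 1
  3 to go: {0,4,5} 1  {1,2,3} 3  {1,3,5} 6  {1,4,5} 3  {2,3,5} 3  {3,4,5} 3
  4 to go: {0,1,4,5} 4  {0,3,4,5} 4  {1,2,3,5} 12  {1,3,4,5} 12  {2,3,4,5} 6
  if 0:u drops first: 30 orders
  if 1:r drops first: 10 orders
  if 2:s drops first: 20 orders
heap linearizations: 60

60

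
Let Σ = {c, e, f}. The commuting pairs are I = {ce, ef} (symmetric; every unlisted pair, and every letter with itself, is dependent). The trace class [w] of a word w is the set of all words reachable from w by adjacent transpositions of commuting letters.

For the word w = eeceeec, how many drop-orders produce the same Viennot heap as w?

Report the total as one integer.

21

#0=e has no predecessor
#1=e depends on [0:e]
#2=c has no predecessor
#3=e depends on [1:e]
#4=e depends on [3:e]
#5=e depends on [4:e]
#6=c depends on [2:c]
sources: [0:e, 2:c]
N(rest) = Σ N(rest − s) over sources s of rest; N(one piece) = 1:
  size 1 → [5]=1  [6]=1
  size 2 → [2,6]=1  [4,5]=1  [5,6]=2
  size 3 → [2,5,6]=3  [3,4,5]=1  [4,5,6]=3
  size 4 → [1,3,4,5]=1  [2,4,5,6]=6  [3,4,5,6]=4
  size 5 → [0,1,3,4,5]=1  [1,3,4,5,6]=5  [2,3,4,5,6]=10
  first=0(e) contributes 15
  first=2(c) contributes 6
|[w]| = 21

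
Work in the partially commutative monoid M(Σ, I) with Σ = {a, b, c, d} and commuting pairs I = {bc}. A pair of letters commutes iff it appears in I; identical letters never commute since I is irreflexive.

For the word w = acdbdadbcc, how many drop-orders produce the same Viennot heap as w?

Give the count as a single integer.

3

piece 0:a — minimal
piece 1:c rests on {0:a}
piece 2:d rests on {1:c}
piece 3:b rests on {2:d}
piece 4:d rests on {3:b}
piece 5:a rests on {4:d}
piece 6:d rests on {5:a}
piece 7:b rests on {6:d}
piece 8:c rests on {6:d}
piece 9:c rests on {8:c}
minimal pieces: {0:a}
ways to finish when only these pieces remain (= sum over removing one remaining piece with nothing left below it):
  1 left: {7}→1  {9}→1
  2 left: {7,9}→2  {8,9}→1
  3 left: {7,8,9}→3
  4 left: {6,7,8,9}→3
  5 left: {5,6,7,8,9}→3
  6 left: {4,5,6,7,8,9}→3
  7 left: {3,4,5,6,7,8,9}→3
  8 left: {2,3,4,5,6,7,8,9}→3
  placing 0:a first → 3 extensions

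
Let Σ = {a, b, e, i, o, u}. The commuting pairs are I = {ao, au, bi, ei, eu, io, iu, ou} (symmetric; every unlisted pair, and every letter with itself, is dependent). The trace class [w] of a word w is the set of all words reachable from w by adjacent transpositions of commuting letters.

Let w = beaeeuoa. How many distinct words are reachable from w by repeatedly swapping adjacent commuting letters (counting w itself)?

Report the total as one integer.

14

piece 0:b — minimal
piece 1:e rests on {0:b}
piece 2:a rests on {1:e}
piece 3:e rests on {2:a}
piece 4:e rests on {3:e}
piece 5:u rests on {0:b}
piece 6:o rests on {4:e}
piece 7:a rests on {4:e}
minimal pieces: {0:b}
ways to finish when only these pieces remain (= sum over removing one remaining piece with nothing left below it):
  1 left: {5}→1  {6}→1  {7}→1
  2 left: {5,6}→2  {5,7}→2  {6,7}→2
  3 left: {4,6,7}→2  {5,6,7}→6
  4 left: {3,4,6,7}→2  {4,5,6,7}→8
  5 left: {2,3,4,6,7}→2  {3,4,5,6,7}→10
  6 left: {1,2,3,4,6,7}→2  {2,3,4,5,6,7}→12
  placing 0:b first → 14 extensions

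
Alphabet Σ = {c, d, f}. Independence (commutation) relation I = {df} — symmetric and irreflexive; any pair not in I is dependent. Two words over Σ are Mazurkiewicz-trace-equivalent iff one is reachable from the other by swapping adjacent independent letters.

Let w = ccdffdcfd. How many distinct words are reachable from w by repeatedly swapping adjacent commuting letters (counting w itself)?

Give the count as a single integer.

12

piece 0:c — minimal
piece 1:c rests on {0:c}
piece 2:d rests on {1:c}
piece 3:f rests on {1:c}
piece 4:f rests on {3:f}
piece 5:d rests on {2:d}
piece 6:c rests on {4:f, 5:d}
piece 7:f rests on {6:c}
piece 8:d rests on {6:c}
minimal pieces: {0:c}
ways to finish when only these pieces remain (= sum over removing one remaining piece with nothing left below it):
  1 left: {7}→1  {8}→1
  2 left: {7,8}→2
  3 left: {6,7,8}→2
  4 left: {4,6,7,8}→2  {5,6,7,8}→2
  5 left: {2,5,6,7,8}→2  {3,4,6,7,8}→2  {4,5,6,7,8}→4
  6 left: {2,4,5,6,7,8}→6  {3,4,5,6,7,8}→6
  7 left: {2,3,4,5,6,7,8}→12
  placing 0:c first → 12 extensions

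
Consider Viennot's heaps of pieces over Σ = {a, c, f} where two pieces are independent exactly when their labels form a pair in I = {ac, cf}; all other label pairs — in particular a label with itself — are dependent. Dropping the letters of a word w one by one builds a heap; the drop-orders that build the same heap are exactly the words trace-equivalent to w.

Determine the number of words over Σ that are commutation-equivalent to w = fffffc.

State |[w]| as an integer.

6

drop 0:f onto floor
drop 1:f onto {0:f}
drop 2:f onto {1:f}
drop 3:f onto {2:f}
drop 4:f onto {3:f}
drop 5:c onto floor
ground layer = {0:f, 5:c}
drop-orders for the pieces not yet dropped (sum over which currently-grounded one goes next):
  1 to go: {4} 1  {5} 1
  2 to go: {3,4} 1  {4,5} 2
  3 to go: {2,3,4} 1  {3,4,5} 3
  4 to go: {1,2,3,4} 1  {2,3,4,5} 4
  if 0:f drops first: 5 orders
  if 5:c drops first: 1 orders
heap linearizations: 6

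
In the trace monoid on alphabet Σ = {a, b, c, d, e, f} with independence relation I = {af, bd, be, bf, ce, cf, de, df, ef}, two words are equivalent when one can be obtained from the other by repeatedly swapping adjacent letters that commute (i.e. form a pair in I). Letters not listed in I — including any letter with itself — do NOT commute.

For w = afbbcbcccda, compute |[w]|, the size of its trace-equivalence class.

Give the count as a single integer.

11

#0=a has no predecessor
#1=f has no predecessor
#2=b depends on [0:a]
#3=b depends on [2:b]
#4=c depends on [3:b]
#5=b depends on [4:c]
#6=c depends on [5:b]
#7=c depends on [6:c]
#8=c depends on [7:c]
#9=d depends on [8:c]
#10=a depends on [9:d]
sources: [0:a, 1:f]
N(rest) = Σ N(rest − s) over sources s of rest; N(one piece) = 1:
  size 1 → [1]=1  [10]=1
  size 2 → [1,10]=2  [9,10]=1
  size 3 → [1,9,10]=3  [8,9,10]=1
  size 4 → [1,8,9,10]=4  [7,8,9,10]=1
  size 5 → [1,7,8,9,10]=5  [6,7,8,9,10]=1
  size 6 → [1,6,7,8,9,10]=6  [5,6,7,8,9,10]=1
  size 7 → [1,5,6,7,8,9,10]=7  [4,5,6,7,8,9,10]=1
  size 8 → [1,4,5,6,7,8,9,10]=8  [3,4,5,6,7,8,9,10]=1
  size 9 → [1,3,4,5,6,7,8,9,10]=9  [2,3,4,5,6,7,8,9,10]=1
  first=0(a) contributes 10
  first=1(f) contributes 1
|[w]| = 11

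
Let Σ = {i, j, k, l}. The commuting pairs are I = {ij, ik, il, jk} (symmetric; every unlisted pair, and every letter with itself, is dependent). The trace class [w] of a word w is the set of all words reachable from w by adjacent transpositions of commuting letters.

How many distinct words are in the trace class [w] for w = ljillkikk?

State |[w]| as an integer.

36

0(l) covers ∅
1(j) covers 0:l
2(i) covers ∅
3(l) covers 1:j
4(l) covers 3:l
5(k) covers 4:l
6(i) covers 2:i
7(k) covers 5:k
8(k) covers 7:k
floor of heap: 0:l, 2:i
completions by unplaced set U, small U first (add the entries for U minus each lowest piece of U):
  |U|=1: {6}:1  {8}:1
  |U|=2: {2,6}:1  {6,8}:2  {7,8}:1
  |U|=3: {2,6,8}:3  {5,7,8}:1  {6,7,8}:3
  |U|=4: {2,6,7,8}:6  {4,5,7,8}:1  {5,6,7,8}:4
  |U|=5: {2,5,6,7,8}:10  {3,4,5,7,8}:1  {4,5,6,7,8}:5
  |U|=6: {1,3,4,5,7,8}:1  {2,4,5,6,7,8}:15  {3,4,5,6,7,8}:6
  |U|=7: {0,1,3,4,5,7,8}:1  {1,3,4,5,6,7,8}:7  {2,3,4,5,6,7,8}:21
  start at 0(l): 28
  start at 2(i): 8
sum over floor = 36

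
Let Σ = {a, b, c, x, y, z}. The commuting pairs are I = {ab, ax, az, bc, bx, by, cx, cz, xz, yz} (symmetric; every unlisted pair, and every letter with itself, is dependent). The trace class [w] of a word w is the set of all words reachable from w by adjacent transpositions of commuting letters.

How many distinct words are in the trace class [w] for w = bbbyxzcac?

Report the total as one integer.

drop 0:b onto floor
drop 1:b onto {0:b}
drop 2:b onto {1:b}
drop 3:y onto floor
drop 4:x onto {3:y}
drop 5:z onto {2:b}
drop 6:c onto {3:y}
drop 7:a onto {6:c}
drop 8:c onto {7:a}
ground layer = {0:b, 3:y}
drop-orders for the pieces not yet dropped (sum over which currently-grounded one goes next):
  1 to go: {4} 1  {5} 1  {8} 1
  2 to go: {2,5} 1  {4,5} 2  {4,8} 2  {5,8} 2  {7,8} 1
  3 to go: {1,2,5} 1  {2,4,5} 3  {2,5,8} 3  {4,5,8} 6  {4,7,8} 3  {5,7,8} 3  {6,7,8} 1
  4 to go: {0,1,2,5} 1  {1,2,4,5} 4  {1,2,5,8} 4  {2,4,5,8} 12  {2,5,7,8} 6  {4,5,7,8} 12  {4,6,7,8} 4  {5,6,7,8} 4
  5 to go: {0,1,2,4,5} 5  {0,1,2,5,8} 5  {1,2,4,5,8} 20  {1,2,5,7,8} 10  {2,4,5,7,8} 30  {2,5,6,7,8} 10  {3,4,6,7,8} 4  {4,5,6,7,8} 20
  6 to go: {0,1,2,4,5,8} 30  {0,1,2,5,7,8} 15  {1,2,4,5,7,8} 60  {1,2,5,6,7,8} 20  {2,4,5,6,7,8} 60  {3,4,5,6,7,8} 24
  7 to go: {0,1,2,4,5,7,8} 105  {0,1,2,5,6,7,8} 35  {1,2,4,5,6,7,8} 140  {2,3,4,5,6,7,8} 84
  if 0:b drops first: 224 orders
  if 3:y drops first: 280 orders
heap linearizations: 504

504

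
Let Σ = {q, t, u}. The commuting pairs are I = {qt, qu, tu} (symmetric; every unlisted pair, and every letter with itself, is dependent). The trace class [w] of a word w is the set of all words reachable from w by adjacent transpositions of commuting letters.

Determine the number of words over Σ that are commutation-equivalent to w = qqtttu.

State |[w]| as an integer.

#0=q has no predecessor
#1=q depends on [0:q]
#2=t has no predecessor
#3=t depends on [2:t]
#4=t depends on [3:t]
#5=u has no predecessor
sources: [0:q, 2:t, 5:u]
N(rest) = Σ N(rest − s) over sources s of rest; N(one piece) = 1:
  size 1 → [1]=1  [4]=1  [5]=1
  size 2 → [0,1]=1  [1,4]=2  [1,5]=2  [3,4]=1  [4,5]=2
  size 3 → [0,1,4]=3  [0,1,5]=3  [1,3,4]=3  [1,4,5]=6  [2,3,4]=1  [3,4,5]=3
  size 4 → [0,1,3,4]=6  [0,1,4,5]=12  [1,2,3,4]=4  [1,3,4,5]=12  [2,3,4,5]=4
  first=0(q) contributes 20
  first=2(t) contributes 30
  first=5(u) contributes 10
|[w]| = 60

60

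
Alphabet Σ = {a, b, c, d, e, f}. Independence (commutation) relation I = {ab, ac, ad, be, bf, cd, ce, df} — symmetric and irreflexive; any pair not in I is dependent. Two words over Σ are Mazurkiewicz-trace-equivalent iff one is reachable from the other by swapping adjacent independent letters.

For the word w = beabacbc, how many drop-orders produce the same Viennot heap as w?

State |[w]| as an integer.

drop 0:b onto floor
drop 1:e onto floor
drop 2:a onto {1:e}
drop 3:b onto {0:b}
drop 4:a onto {2:a}
drop 5:c onto {3:b}
drop 6:b onto {5:c}
drop 7:c onto {6:b}
ground layer = {0:b, 1:e}
drop-orders for the pieces not yet dropped (sum over which currently-grounded one goes next):
  1 to go: {4} 1  {7} 1
  2 to go: {2,4} 1  {4,7} 2  {6,7} 1
  3 to go: {1,2,4} 1  {2,4,7} 3  {4,6,7} 3  {5,6,7} 1
  4 to go: {1,2,4,7} 4  {2,4,6,7} 6  {3,5,6,7} 1  {4,5,6,7} 4
  5 to go: {0,3,5,6,7} 1  {1,2,4,6,7} 10  {2,4,5,6,7} 10  {3,4,5,6,7} 5
  6 to go: {0,3,4,5,6,7} 6  {1,2,4,5,6,7} 20  {2,3,4,5,6,7} 15
  if 0:b drops first: 35 orders
  if 1:e drops first: 21 orders
heap linearizations: 56

56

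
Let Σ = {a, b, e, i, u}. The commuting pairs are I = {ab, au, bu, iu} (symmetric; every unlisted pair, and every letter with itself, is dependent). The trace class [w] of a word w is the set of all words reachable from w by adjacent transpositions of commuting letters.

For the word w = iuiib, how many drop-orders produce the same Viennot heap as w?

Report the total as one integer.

drop 0:i onto floor
drop 1:u onto floor
drop 2:i onto {0:i}
drop 3:i onto {2:i}
drop 4:b onto {3:i}
ground layer = {0:i, 1:u}
drop-orders for the pieces not yet dropped (sum over which currently-grounded one goes next):
  1 to go: {1} 1  {4} 1
  2 to go: {1,4} 2  {3,4} 1
  3 to go: {1,3,4} 3  {2,3,4} 1
  if 0:i drops first: 4 orders
  if 1:u drops first: 1 orders
heap linearizations: 5

5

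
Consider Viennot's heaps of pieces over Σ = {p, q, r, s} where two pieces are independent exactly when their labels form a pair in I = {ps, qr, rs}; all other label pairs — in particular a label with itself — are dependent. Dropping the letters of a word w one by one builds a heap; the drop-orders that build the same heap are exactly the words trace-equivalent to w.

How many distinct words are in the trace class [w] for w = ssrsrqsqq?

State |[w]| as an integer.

0(s) covers ∅
1(s) covers 0:s
2(r) covers ∅
3(s) covers 1:s
4(r) covers 2:r
5(q) covers 3:s
6(s) covers 5:q
7(q) covers 6:s
8(q) covers 7:q
floor of heap: 0:s, 2:r
completions by unplaced set U, small U first (add the entries for U minus each lowest piece of U):
  |U|=1: {4}:1  {8}:1
  |U|=2: {2,4}:1  {4,8}:2  {7,8}:1
  |U|=3: {2,4,8}:3  {4,7,8}:3  {6,7,8}:1
  |U|=4: {2,4,7,8}:6  {4,6,7,8}:4  {5,6,7,8}:1
  |U|=5: {2,4,6,7,8}:10  {3,5,6,7,8}:1  {4,5,6,7,8}:5
  |U|=6: {1,3,5,6,7,8}:1  {2,4,5,6,7,8}:15  {3,4,5,6,7,8}:6
  |U|=7: {0,1,3,5,6,7,8}:1  {1,3,4,5,6,7,8}:7  {2,3,4,5,6,7,8}:21
  start at 0(s): 28
  start at 2(r): 8
sum over floor = 36

36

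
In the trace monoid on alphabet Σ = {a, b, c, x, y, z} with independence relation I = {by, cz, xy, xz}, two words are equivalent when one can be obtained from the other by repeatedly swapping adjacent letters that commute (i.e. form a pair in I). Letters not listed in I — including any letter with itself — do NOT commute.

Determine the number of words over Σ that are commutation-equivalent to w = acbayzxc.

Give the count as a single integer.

#0=a has no predecessor
#1=c depends on [0:a]
#2=b depends on [1:c]
#3=a depends on [2:b]
#4=y depends on [3:a]
#5=z depends on [4:y]
#6=x depends on [3:a]
#7=c depends on [4:y, 6:x]
sources: [0:a]
N(rest) = Σ N(rest − s) over sources s of rest; N(one piece) = 1:
  size 1 → [5]=1  [7]=1
  size 2 → [5,7]=2  [6,7]=1
  size 3 → [4,5,7]=2  [5,6,7]=3
  size 4 → [4,5,6,7]=5
  size 5 → [3,4,5,6,7]=5
  size 6 → [2,3,4,5,6,7]=5
  first=0(a) contributes 5

5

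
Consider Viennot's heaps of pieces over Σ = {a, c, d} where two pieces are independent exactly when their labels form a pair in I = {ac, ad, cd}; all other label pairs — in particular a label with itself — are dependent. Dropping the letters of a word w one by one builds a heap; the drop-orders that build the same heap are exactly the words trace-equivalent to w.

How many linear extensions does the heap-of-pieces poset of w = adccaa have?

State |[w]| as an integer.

60

#0=a has no predecessor
#1=d has no predecessor
#2=c has no predecessor
#3=c depends on [2:c]
#4=a depends on [0:a]
#5=a depends on [4:a]
sources: [0:a, 1:d, 2:c]
N(rest) = Σ N(rest − s) over sources s of rest; N(one piece) = 1:
  size 1 → [1]=1  [3]=1  [5]=1
  size 2 → [1,3]=2  [1,5]=2  [2,3]=1  [3,5]=2  [4,5]=1
  size 3 → [0,4,5]=1  [1,2,3]=3  [1,3,5]=6  [1,4,5]=3  [2,3,5]=3  [3,4,5]=3
  size 4 → [0,1,4,5]=4  [0,3,4,5]=4  [1,2,3,5]=12  [1,3,4,5]=12  [2,3,4,5]=6
  first=0(a) contributes 30
  first=1(d) contributes 10
  first=2(c) contributes 20
|[w]| = 60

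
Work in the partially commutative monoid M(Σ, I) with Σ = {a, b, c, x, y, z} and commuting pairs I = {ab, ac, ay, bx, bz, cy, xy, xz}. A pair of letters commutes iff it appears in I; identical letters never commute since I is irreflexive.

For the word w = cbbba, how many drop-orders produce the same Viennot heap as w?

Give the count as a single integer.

5

#0=c has no predecessor
#1=b depends on [0:c]
#2=b depends on [1:b]
#3=b depends on [2:b]
#4=a has no predecessor
sources: [0:c, 4:a]
N(rest) = Σ N(rest − s) over sources s of rest; N(one piece) = 1:
  size 1 → [3]=1  [4]=1
  size 2 → [2,3]=1  [3,4]=2
  size 3 → [1,2,3]=1  [2,3,4]=3
  first=0(c) contributes 4
  first=4(a) contributes 1
|[w]| = 5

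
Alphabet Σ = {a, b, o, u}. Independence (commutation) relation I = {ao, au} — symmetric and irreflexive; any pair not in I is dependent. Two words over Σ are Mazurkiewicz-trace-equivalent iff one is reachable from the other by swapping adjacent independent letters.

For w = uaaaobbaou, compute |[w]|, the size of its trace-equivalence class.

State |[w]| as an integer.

drop 0:u onto floor
drop 1:a onto floor
drop 2:a onto {1:a}
drop 3:a onto {2:a}
drop 4:o onto {0:u}
drop 5:b onto {3:a, 4:o}
drop 6:b onto {5:b}
drop 7:a onto {6:b}
drop 8:o onto {6:b}
drop 9:u onto {8:o}
ground layer = {0:u, 1:a}
drop-orders for the pieces not yet dropped (sum over which currently-grounded one goes next):
  1 to go: {7} 1  {9} 1
  2 to go: {7,9} 2  {8,9} 1
  3 to go: {7,8,9} 3
  4 to go: {6,7,8,9} 3
  5 to go: {5,6,7,8,9} 3
  6 to go: {3,5,6,7,8,9} 3  {4,5,6,7,8,9} 3
  7 to go: {0,4,5,6,7,8,9} 3  {2,3,5,6,7,8,9} 3  {3,4,5,6,7,8,9} 6
  8 to go: {0,3,4,5,6,7,8,9} 9  {1,2,3,5,6,7,8,9} 3  {2,3,4,5,6,7,8,9} 9
  if 0:u drops first: 12 orders
  if 1:a drops first: 18 orders
heap linearizations: 30

30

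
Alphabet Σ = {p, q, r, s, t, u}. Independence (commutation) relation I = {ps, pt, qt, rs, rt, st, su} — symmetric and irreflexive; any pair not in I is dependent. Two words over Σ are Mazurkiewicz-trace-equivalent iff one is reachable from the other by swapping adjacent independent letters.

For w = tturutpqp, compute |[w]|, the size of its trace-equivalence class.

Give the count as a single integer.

0(t) covers ∅
1(t) covers 0:t
2(u) covers 1:t
3(r) covers 2:u
4(u) covers 3:r
5(t) covers 4:u
6(p) covers 4:u
7(q) covers 6:p
8(p) covers 7:q
floor of heap: 0:t
completions by unplaced set U, small U first (add the entries for U minus each lowest piece of U):
  |U|=1: {5}:1  {8}:1
  |U|=2: {5,8}:2  {7,8}:1
  |U|=3: {5,7,8}:3  {6,7,8}:1
  |U|=4: {5,6,7,8}:4
  |U|=5: {4,5,6,7,8}:4
  |U|=6: {3,4,5,6,7,8}:4
  |U|=7: {2,3,4,5,6,7,8}:4
  start at 0(t): 4

4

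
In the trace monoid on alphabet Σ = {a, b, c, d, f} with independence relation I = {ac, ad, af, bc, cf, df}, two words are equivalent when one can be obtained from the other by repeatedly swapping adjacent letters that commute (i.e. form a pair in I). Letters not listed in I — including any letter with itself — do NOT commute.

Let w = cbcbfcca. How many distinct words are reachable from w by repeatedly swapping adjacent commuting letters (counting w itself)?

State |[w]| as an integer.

#0=c has no predecessor
#1=b has no predecessor
#2=c depends on [0:c]
#3=b depends on [1:b]
#4=f depends on [3:b]
#5=c depends on [2:c]
#6=c depends on [5:c]
#7=a depends on [3:b]
sources: [0:c, 1:b]
N(rest) = Σ N(rest − s) over sources s of rest; N(one piece) = 1:
  size 1 → [4]=1  [6]=1  [7]=1
  size 2 → [4,6]=2  [4,7]=2  [5,6]=1  [6,7]=2
  size 3 → [2,5,6]=1  [3,4,7]=2  [4,5,6]=3  [4,6,7]=6  [5,6,7]=3
  size 4 → [0,2,5,6]=1  [1,3,4,7]=2  [2,4,5,6]=4  [2,5,6,7]=4  [3,4,6,7]=8  [4,5,6,7]=12
  size 5 → [0,2,4,5,6]=5  [0,2,5,6,7]=5  [1,3,4,6,7]=10  [2,4,5,6,7]=20  [3,4,5,6,7]=20
  size 6 → [0,2,4,5,6,7]=30  [1,3,4,5,6,7]=30  [2,3,4,5,6,7]=40
  first=0(c) contributes 70
  first=1(b) contributes 70
|[w]| = 140

140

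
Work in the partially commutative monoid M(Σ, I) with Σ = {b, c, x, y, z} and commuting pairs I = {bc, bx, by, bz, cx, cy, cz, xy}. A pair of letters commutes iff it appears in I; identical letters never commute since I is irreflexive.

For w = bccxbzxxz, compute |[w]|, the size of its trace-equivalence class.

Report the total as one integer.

piece 0:b — minimal
piece 1:c — minimal
piece 2:c rests on {1:c}
piece 3:x — minimal
piece 4:b rests on {0:b}
piece 5:z rests on {3:x}
piece 6:x rests on {5:z}
piece 7:x rests on {6:x}
piece 8:z rests on {7:x}
minimal pieces: {0:b, 1:c, 3:x}
ways to finish when only these pieces remain (= sum over removing one remaining piece with nothing left below it):
  1 left: {2}→1  {4}→1  {8}→1
  2 left: {0,4}→1  {1,2}→1  {2,4}→2  {2,8}→2  {4,8}→2  {7,8}→1
  3 left: {0,2,4}→3  {0,4,8}→3  {1,2,4}→3  {1,2,8}→3  {2,4,8}→6  {2,7,8}→3  {4,7,8}→3  {6,7,8}→1
  4 left: {0,1,2,4}→6  {0,2,4,8}→12  {0,4,7,8}→6  {1,2,4,8}→12  {1,2,7,8}→6  {2,4,7,8}→12  {2,6,7,8}→4  {4,6,7,8}→4  {5,6,7,8}→1
  5 left: {0,1,2,4,8}→30  {0,2,4,7,8}→30  {0,4,6,7,8}→10  {1,2,4,7,8}→30  {1,2,6,7,8}→10  {2,4,6,7,8}→20  {2,5,6,7,8}→5  {3,5,6,7,8}→1  {4,5,6,7,8}→5
  6 left: {0,1,2,4,7,8}→90  {0,2,4,6,7,8}→60  {0,4,5,6,7,8}→15  {1,2,4,6,7,8}→60  {1,2,5,6,7,8}→15  {2,3,5,6,7,8}→6  {2,4,5,6,7,8}→30  {3,4,5,6,7,8}→6
  7 left: {0,1,2,4,6,7,8}→210  {0,2,4,5,6,7,8}→105  {0,3,4,5,6,7,8}→21  {1,2,3,5,6,7,8}→21  {1,2,4,5,6,7,8}→105  {2,3,4,5,6,7,8}→42
  placing 0:b first → 168 extensions
  placing 1:c first → 168 extensions
  placing 3:x first → 420 extensions
total linear extensions = 756

756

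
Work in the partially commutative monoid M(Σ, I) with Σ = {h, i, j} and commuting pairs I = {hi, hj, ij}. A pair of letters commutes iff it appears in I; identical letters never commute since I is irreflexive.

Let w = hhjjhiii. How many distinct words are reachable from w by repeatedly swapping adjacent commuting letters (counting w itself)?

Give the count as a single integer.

0(h) covers ∅
1(h) covers 0:h
2(j) covers ∅
3(j) covers 2:j
4(h) covers 1:h
5(i) covers ∅
6(i) covers 5:i
7(i) covers 6:i
floor of heap: 0:h, 2:j, 5:i
completions by unplaced set U, small U first (add the entries for U minus each lowest piece of U):
  |U|=1: {3}:1  {4}:1  {7}:1
  |U|=2: {1,4}:1  {2,3}:1  {3,4}:2  {3,7}:2  {4,7}:2  {6,7}:1
  |U|=3: {0,1,4}:1  {1,3,4}:3  {1,4,7}:3  {2,3,4}:3  {2,3,7}:3  {3,4,7}:6  {3,6,7}:3  {4,6,7}:3  {5,6,7}:1
  |U|=4: {0,1,3,4}:4  {0,1,4,7}:4  {1,2,3,4}:6  {1,3,4,7}:12  {1,4,6,7}:6  {2,3,4,7}:12  {2,3,6,7}:6  {3,4,6,7}:12  {3,5,6,7}:4  {4,5,6,7}:4
  |U|=5: {0,1,2,3,4}:10  {0,1,3,4,7}:20  {0,1,4,6,7}:10  {1,2,3,4,7}:30  {1,3,4,6,7}:30  {1,4,5,6,7}:10  {2,3,4,6,7}:30  {2,3,5,6,7}:10  {3,4,5,6,7}:20
  |U|=6: {0,1,2,3,4,7}:60  {0,1,3,4,6,7}:60  {0,1,4,5,6,7}:20  {1,2,3,4,6,7}:90  {1,3,4,5,6,7}:60  {2,3,4,5,6,7}:60
  start at 0(h): 210
  start at 2(j): 140
  start at 5(i): 210
sum over floor = 560

560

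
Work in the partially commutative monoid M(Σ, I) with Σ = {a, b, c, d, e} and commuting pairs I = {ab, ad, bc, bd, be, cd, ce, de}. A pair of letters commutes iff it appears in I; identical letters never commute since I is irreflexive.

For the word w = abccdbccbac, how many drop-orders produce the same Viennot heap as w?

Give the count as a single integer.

drop 0:a onto floor
drop 1:b onto floor
drop 2:c onto {0:a}
drop 3:c onto {2:c}
drop 4:d onto floor
drop 5:b onto {1:b}
drop 6:c onto {3:c}
drop 7:c onto {6:c}
drop 8:b onto {5:b}
drop 9:a onto {7:c}
drop 10:c onto {9:a}
ground layer = {0:a, 1:b, 4:d}
drop-orders for the pieces not yet dropped (sum over which currently-grounded one goes next):
  1 to go: {4} 1  {8} 1  {10} 1
  2 to go: {4,8} 2  {4,10} 2  {5,8} 1  {8,10} 2  {9,10} 1
  3 to go: {1,5,8} 1  {4,5,8} 3  {4,8,10} 6  {4,9,10} 3  {5,8,10} 3  {7,9,10} 1  {8,9,10} 3
  4 to go: {1,4,5,8} 4  {1,5,8,10} 4  {4,5,8,10} 12  {4,7,9,10} 4  {4,8,9,10} 12  {5,8,9,10} 6  {6,7,9,10} 1  {7,8,9,10} 4
  5 to go: {1,4,5,8,10} 20  {1,5,8,9,10} 10  {3,6,7,9,10} 1  {4,5,8,9,10} 30  {4,6,7,9,10} 5  {4,7,8,9,10} 20  {5,7,8,9,10} 10  {6,7,8,9,10} 5
  6 to go: {1,4,5,8,9,10} 60  {1,5,7,8,9,10} 20  {2,3,6,7,9,10} 1  {3,4,6,7,9,10} 6  {3,6,7,8,9,10} 6  {4,5,7,8,9,10} 60  {4,6,7,8,9,10} 30  {5,6,7,8,9,10} 15
  7 to go: {0,2,3,6,7,9,10} 1  {1,4,5,7,8,9,10} 140  {1,5,6,7,8,9,10} 35  {2,3,4,6,7,9,10} 7  {2,3,6,7,8,9,10} 7  {3,4,6,7,8,9,10} 42  {3,5,6,7,8,9,10} 21  {4,5,6,7,8,9,10} 105
  8 to go: {0,2,3,4,6,7,9,10} 8  {0,2,3,6,7,8,9,10} 8  {1,3,5,6,7,8,9,10} 56  {1,4,5,6,7,8,9,10} 280  {2,3,4,6,7,8,9,10} 56  {2,3,5,6,7,8,9,10} 28  {3,4,5,6,7,8,9,10} 168
  9 to go: {0,2,3,4,6,7,8,9,10} 72  {0,2,3,5,6,7,8,9,10} 36  {1,2,3,5,6,7,8,9,10} 84  {1,3,4,5,6,7,8,9,10} 504  {2,3,4,5,6,7,8,9,10} 252
  if 0:a drops first: 840 orders
  if 1:b drops first: 360 orders
  if 4:d drops first: 120 orders
heap linearizations: 1320

1320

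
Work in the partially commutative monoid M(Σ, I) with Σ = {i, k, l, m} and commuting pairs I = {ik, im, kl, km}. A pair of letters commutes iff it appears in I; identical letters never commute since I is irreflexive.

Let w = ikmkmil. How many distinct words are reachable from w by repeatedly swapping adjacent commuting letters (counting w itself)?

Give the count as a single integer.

126

0(i) covers ∅
1(k) covers ∅
2(m) covers ∅
3(k) covers 1:k
4(m) covers 2:m
5(i) covers 0:i
6(l) covers 4:m, 5:i
floor of heap: 0:i, 1:k, 2:m
completions by unplaced set U, small U first (add the entries for U minus each lowest piece of U):
  |U|=1: {3}:1  {6}:1
  |U|=2: {1,3}:1  {3,6}:2  {4,6}:1  {5,6}:1
  |U|=3: {0,5,6}:1  {1,3,6}:3  {2,4,6}:1  {3,4,6}:3  {3,5,6}:3  {4,5,6}:2
  |U|=4: {0,3,5,6}:4  {0,4,5,6}:3  {1,3,4,6}:6  {1,3,5,6}:6  {2,3,4,6}:4  {2,4,5,6}:3  {3,4,5,6}:8
  |U|=5: {0,1,3,5,6}:10  {0,2,4,5,6}:6  {0,3,4,5,6}:15  {1,2,3,4,6}:10  {1,3,4,5,6}:20  {2,3,4,5,6}:15
  start at 0(i): 45
  start at 1(k): 36
  start at 2(m): 45
sum over floor = 126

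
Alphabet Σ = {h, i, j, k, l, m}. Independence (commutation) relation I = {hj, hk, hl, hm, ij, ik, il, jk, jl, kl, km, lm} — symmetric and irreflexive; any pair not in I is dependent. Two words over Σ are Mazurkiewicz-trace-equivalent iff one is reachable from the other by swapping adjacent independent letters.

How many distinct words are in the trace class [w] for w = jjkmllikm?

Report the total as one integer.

piece 0:j — minimal
piece 1:j rests on {0:j}
piece 2:k — minimal
piece 3:m rests on {1:j}
piece 4:l — minimal
piece 5:l rests on {4:l}
piece 6:i rests on {3:m}
piece 7:k rests on {2:k}
piece 8:m rests on {6:i}
minimal pieces: {0:j, 2:k, 4:l}
ways to finish when only these pieces remain (= sum over removing one remaining piece with nothing left below it):
  1 left: {5}→1  {7}→1  {8}→1
  2 left: {2,7}→1  {4,5}→1  {5,7}→2  {5,8}→2  {6,8}→1  {7,8}→2
  3 left: {2,5,7}→3  {2,7,8}→3  {3,6,8}→1  {4,5,7}→3  {4,5,8}→3  {5,6,8}→3  {5,7,8}→6  {6,7,8}→3
  4 left: {1,3,6,8}→1  {2,4,5,7}→6  {2,5,7,8}→12  {2,6,7,8}→6  {3,5,6,8}→4  {3,6,7,8}→4  {4,5,6,8}→6  {4,5,7,8}→12  {5,6,7,8}→12
  5 left: {0,1,3,6,8}→1  {1,3,5,6,8}→5  {1,3,6,7,8}→5  {2,3,6,7,8}→10  {2,4,5,7,8}→30  {2,5,6,7,8}→30  {3,4,5,6,8}→10  {3,5,6,7,8}→20  {4,5,6,7,8}→30
  6 left: {0,1,3,5,6,8}→6  {0,1,3,6,7,8}→6  {1,2,3,6,7,8}→15  {1,3,4,5,6,8}→15  {1,3,5,6,7,8}→30  {2,3,5,6,7,8}→60  {2,4,5,6,7,8}→90  {3,4,5,6,7,8}→60
  7 left: {0,1,2,3,6,7,8}→21  {0,1,3,4,5,6,8}→21  {0,1,3,5,6,7,8}→42  {1,2,3,5,6,7,8}→105  {1,3,4,5,6,7,8}→105  {2,3,4,5,6,7,8}→210
  placing 0:j first → 420 extensions
  placing 2:k first → 168 extensions
  placing 4:l first → 168 extensions
total linear extensions = 756

756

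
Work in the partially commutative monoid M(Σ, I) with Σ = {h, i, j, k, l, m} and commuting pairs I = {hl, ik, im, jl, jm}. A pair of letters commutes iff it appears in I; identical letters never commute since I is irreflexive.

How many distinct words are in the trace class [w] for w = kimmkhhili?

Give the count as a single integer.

5

piece 0:k — minimal
piece 1:i — minimal
piece 2:m rests on {0:k}
piece 3:m rests on {2:m}
piece 4:k rests on {3:m}
piece 5:h rests on {1:i, 4:k}
piece 6:h rests on {5:h}
piece 7:i rests on {6:h}
piece 8:l rests on {7:i}
piece 9:i rests on {8:l}
minimal pieces: {0:k, 1:i}
ways to finish when only these pieces remain (= sum over removing one remaining piece with nothing left below it):
  1 left: {9}→1
  2 left: {8,9}→1
  3 left: {7,8,9}→1
  4 left: {6,7,8,9}→1
  5 left: {5,6,7,8,9}→1
  6 left: {1,5,6,7,8,9}→1  {4,5,6,7,8,9}→1
  7 left: {1,4,5,6,7,8,9}→2  {3,4,5,6,7,8,9}→1
  8 left: {1,3,4,5,6,7,8,9}→3  {2,3,4,5,6,7,8,9}→1
  placing 0:k first → 4 extensions
  placing 1:i first → 1 extensions
total linear extensions = 5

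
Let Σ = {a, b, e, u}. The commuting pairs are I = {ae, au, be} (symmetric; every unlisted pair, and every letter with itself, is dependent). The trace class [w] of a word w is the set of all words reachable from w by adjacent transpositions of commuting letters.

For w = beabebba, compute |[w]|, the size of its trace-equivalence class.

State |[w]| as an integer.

28

piece 0:b — minimal
piece 1:e — minimal
piece 2:a rests on {0:b}
piece 3:b rests on {2:a}
piece 4:e rests on {1:e}
piece 5:b rests on {3:b}
piece 6:b rests on {5:b}
piece 7:a rests on {6:b}
minimal pieces: {0:b, 1:e}
ways to finish when only these pieces remain (= sum over removing one remaining piece with nothing left below it):
  1 left: {4}→1  {7}→1
  2 left: {1,4}→1  {4,7}→2  {6,7}→1
  3 left: {1,4,7}→3  {4,6,7}→3  {5,6,7}→1
  4 left: {1,4,6,7}→6  {3,5,6,7}→1  {4,5,6,7}→4
  5 left: {1,4,5,6,7}→10  {2,3,5,6,7}→1  {3,4,5,6,7}→5
  6 left: {0,2,3,5,6,7}→1  {1,3,4,5,6,7}→15  {2,3,4,5,6,7}→6
  placing 0:b first → 21 extensions
  placing 1:e first → 7 extensions
total linear extensions = 28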